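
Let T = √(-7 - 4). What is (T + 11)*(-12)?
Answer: -132 - 12*I*√11 ≈ -132.0 - 39.799*I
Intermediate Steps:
T = I*√11 (T = √(-11) = I*√11 ≈ 3.3166*I)
(T + 11)*(-12) = (I*√11 + 11)*(-12) = (11 + I*√11)*(-12) = -132 - 12*I*√11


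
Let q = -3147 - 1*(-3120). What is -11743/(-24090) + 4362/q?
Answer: -11640391/72270 ≈ -161.07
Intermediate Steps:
q = -27 (q = -3147 + 3120 = -27)
-11743/(-24090) + 4362/q = -11743/(-24090) + 4362/(-27) = -11743*(-1/24090) + 4362*(-1/27) = 11743/24090 - 1454/9 = -11640391/72270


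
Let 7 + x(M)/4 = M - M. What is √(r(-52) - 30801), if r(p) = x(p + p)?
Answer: I*√30829 ≈ 175.58*I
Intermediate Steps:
x(M) = -28 (x(M) = -28 + 4*(M - M) = -28 + 4*0 = -28 + 0 = -28)
r(p) = -28
√(r(-52) - 30801) = √(-28 - 30801) = √(-30829) = I*√30829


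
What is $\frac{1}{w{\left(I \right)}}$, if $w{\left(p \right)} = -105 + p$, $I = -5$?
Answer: $- \frac{1}{110} \approx -0.0090909$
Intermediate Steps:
$\frac{1}{w{\left(I \right)}} = \frac{1}{-105 - 5} = \frac{1}{-110} = - \frac{1}{110}$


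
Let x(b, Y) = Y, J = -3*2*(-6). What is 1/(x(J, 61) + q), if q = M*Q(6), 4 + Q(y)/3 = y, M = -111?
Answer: -1/605 ≈ -0.0016529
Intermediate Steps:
Q(y) = -12 + 3*y
J = 36 (J = -6*(-6) = 36)
q = -666 (q = -111*(-12 + 3*6) = -111*(-12 + 18) = -111*6 = -666)
1/(x(J, 61) + q) = 1/(61 - 666) = 1/(-605) = -1/605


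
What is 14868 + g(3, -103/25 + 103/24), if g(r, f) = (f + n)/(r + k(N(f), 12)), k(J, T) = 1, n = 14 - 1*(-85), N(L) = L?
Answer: 35742703/2400 ≈ 14893.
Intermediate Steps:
n = 99 (n = 14 + 85 = 99)
g(r, f) = (99 + f)/(1 + r) (g(r, f) = (f + 99)/(r + 1) = (99 + f)/(1 + r))
14868 + g(3, -103/25 + 103/24) = 14868 + (99 + (-103/25 + 103/24))/(1 + 3) = 14868 + (99 + (-103*1/25 + 103*(1/24)))/4 = 14868 + (99 + (-103/25 + 103/24))/4 = 14868 + (99 + 103/600)/4 = 14868 + (¼)*(59503/600) = 14868 + 59503/2400 = 35742703/2400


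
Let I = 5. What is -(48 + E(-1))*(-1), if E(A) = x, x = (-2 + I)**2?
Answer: 57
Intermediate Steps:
x = 9 (x = (-2 + 5)**2 = 3**2 = 9)
E(A) = 9
-(48 + E(-1))*(-1) = -(48 + 9)*(-1) = -57*(-1) = -1*(-57) = 57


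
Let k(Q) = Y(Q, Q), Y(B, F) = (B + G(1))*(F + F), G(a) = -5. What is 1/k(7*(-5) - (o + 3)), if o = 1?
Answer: 1/3432 ≈ 0.00029138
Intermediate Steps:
Y(B, F) = 2*F*(-5 + B) (Y(B, F) = (B - 5)*(F + F) = (-5 + B)*(2*F) = 2*F*(-5 + B))
k(Q) = 2*Q*(-5 + Q)
1/k(7*(-5) - (o + 3)) = 1/(2*(7*(-5) - (1 + 3))*(-5 + (7*(-5) - (1 + 3)))) = 1/(2*(-35 - 1*4)*(-5 + (-35 - 1*4))) = 1/(2*(-35 - 4)*(-5 + (-35 - 4))) = 1/(2*(-39)*(-5 - 39)) = 1/(2*(-39)*(-44)) = 1/3432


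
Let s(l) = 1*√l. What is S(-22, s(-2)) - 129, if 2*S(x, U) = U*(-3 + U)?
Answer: -130 - 3*I*√2/2 ≈ -130.0 - 2.1213*I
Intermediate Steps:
s(l) = √l
S(x, U) = U*(-3 + U)/2 (S(x, U) = (U*(-3 + U))/2 = U*(-3 + U)/2)
S(-22, s(-2)) - 129 = √(-2)*(-3 + √(-2))/2 - 129 = (I*√2)*(-3 + I*√2)/2 - 129 = I*√2*(-3 + I*√2)/2 - 129 = -129 + I*√2*(-3 + I*√2)/2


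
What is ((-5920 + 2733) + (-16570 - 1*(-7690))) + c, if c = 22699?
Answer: 10632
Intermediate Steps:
((-5920 + 2733) + (-16570 - 1*(-7690))) + c = ((-5920 + 2733) + (-16570 - 1*(-7690))) + 22699 = (-3187 + (-16570 + 7690)) + 22699 = (-3187 - 8880) + 22699 = -12067 + 22699 = 10632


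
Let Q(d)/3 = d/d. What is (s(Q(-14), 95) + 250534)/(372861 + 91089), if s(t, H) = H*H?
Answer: 259559/463950 ≈ 0.55945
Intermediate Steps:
Q(d) = 3 (Q(d) = 3*(d/d) = 3*1 = 3)
s(t, H) = H²
(s(Q(-14), 95) + 250534)/(372861 + 91089) = (95² + 250534)/(372861 + 91089) = (9025 + 250534)/463950 = 259559*(1/463950) = 259559/463950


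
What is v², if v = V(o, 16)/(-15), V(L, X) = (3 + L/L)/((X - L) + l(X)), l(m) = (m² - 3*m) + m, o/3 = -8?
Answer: 1/980100 ≈ 1.0203e-6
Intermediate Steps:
o = -24 (o = 3*(-8) = -24)
l(m) = m² - 2*m
V(L, X) = 4/(X - L + X*(-2 + X)) (V(L, X) = (3 + L/L)/((X - L) + X*(-2 + X)) = (3 + 1)/(X - L + X*(-2 + X)) = 4/(X - L + X*(-2 + X)))
v = -1/990 (v = (4/(16² - 1*(-24) - 1*16))/(-15) = (4/(256 + 24 - 16))*(-1/15) = (4/264)*(-1/15) = (4*(1/264))*(-1/15) = (1/66)*(-1/15) = -1/990 ≈ -0.0010101)
v² = (-1/990)² = 1/980100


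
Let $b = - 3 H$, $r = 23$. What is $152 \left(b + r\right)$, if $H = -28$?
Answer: $16264$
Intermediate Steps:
$b = 84$ ($b = \left(-3\right) \left(-28\right) = 84$)
$152 \left(b + r\right) = 152 \left(84 + 23\right) = 152 \cdot 107 = 16264$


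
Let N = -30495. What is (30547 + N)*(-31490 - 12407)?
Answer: -2282644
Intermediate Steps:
(30547 + N)*(-31490 - 12407) = (30547 - 30495)*(-31490 - 12407) = 52*(-43897) = -2282644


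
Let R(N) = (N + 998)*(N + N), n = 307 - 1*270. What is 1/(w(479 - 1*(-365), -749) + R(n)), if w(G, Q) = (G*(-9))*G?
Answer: -1/6334434 ≈ -1.5787e-7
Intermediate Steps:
n = 37 (n = 307 - 270 = 37)
w(G, Q) = -9*G**2 (w(G, Q) = (-9*G)*G = -9*G**2)
R(N) = 2*N*(998 + N) (R(N) = (998 + N)*(2*N) = 2*N*(998 + N))
1/(w(479 - 1*(-365), -749) + R(n)) = 1/(-9*(479 - 1*(-365))**2 + 2*37*(998 + 37)) = 1/(-9*(479 + 365)**2 + 2*37*1035) = 1/(-9*844**2 + 76590) = 1/(-9*712336 + 76590) = 1/(-6411024 + 76590) = 1/(-6334434) = -1/6334434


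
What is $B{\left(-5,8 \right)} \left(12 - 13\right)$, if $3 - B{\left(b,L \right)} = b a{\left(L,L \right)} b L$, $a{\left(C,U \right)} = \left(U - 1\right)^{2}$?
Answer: $9797$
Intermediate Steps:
$a{\left(C,U \right)} = \left(-1 + U\right)^{2}$
$B{\left(b,L \right)} = 3 - L b^{2} \left(-1 + L\right)^{2}$ ($B{\left(b,L \right)} = 3 - b \left(-1 + L\right)^{2} b L = 3 - b b \left(-1 + L\right)^{2} L = 3 - b^{2} \left(-1 + L\right)^{2} L = 3 - L b^{2} \left(-1 + L\right)^{2}$)
$B{\left(-5,8 \right)} \left(12 - 13\right) = \left(3 - 8 \left(-5\right)^{2} \left(-1 + 8\right)^{2}\right) \left(12 - 13\right) = \left(3 - 8 \cdot 25 \cdot 7^{2}\right) \left(-1\right) = \left(3 - 8 \cdot 25 \cdot 49\right) \left(-1\right) = \left(3 - 9800\right) \left(-1\right) = \left(-9797\right) \left(-1\right) = 9797$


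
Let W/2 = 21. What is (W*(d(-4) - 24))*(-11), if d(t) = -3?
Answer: 12474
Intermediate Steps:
W = 42 (W = 2*21 = 42)
(W*(d(-4) - 24))*(-11) = (42*(-3 - 24))*(-11) = (42*(-27))*(-11) = -1134*(-11) = 12474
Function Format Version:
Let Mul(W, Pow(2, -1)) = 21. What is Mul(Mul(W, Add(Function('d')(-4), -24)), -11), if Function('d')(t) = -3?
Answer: 12474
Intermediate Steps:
W = 42 (W = Mul(2, 21) = 42)
Mul(Mul(W, Add(Function('d')(-4), -24)), -11) = Mul(Mul(42, Add(-3, -24)), -11) = Mul(Mul(42, -27), -11) = Mul(-1134, -11) = 12474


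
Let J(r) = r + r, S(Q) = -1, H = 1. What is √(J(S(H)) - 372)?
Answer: I*√374 ≈ 19.339*I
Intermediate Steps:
J(r) = 2*r
√(J(S(H)) - 372) = √(2*(-1) - 372) = √(-2 - 372) = √(-374) = I*√374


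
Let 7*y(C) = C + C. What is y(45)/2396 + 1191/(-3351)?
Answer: -3278977/9367162 ≈ -0.35005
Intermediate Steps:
y(C) = 2*C/7 (y(C) = (C + C)/7 = (2*C)/7 = 2*C/7)
y(45)/2396 + 1191/(-3351) = ((2/7)*45)/2396 + 1191/(-3351) = (90/7)*(1/2396) + 1191*(-1/3351) = 45/8386 - 397/1117 = -3278977/9367162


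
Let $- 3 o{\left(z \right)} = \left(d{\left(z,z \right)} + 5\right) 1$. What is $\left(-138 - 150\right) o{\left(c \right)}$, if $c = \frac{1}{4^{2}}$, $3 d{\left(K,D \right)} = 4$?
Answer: $608$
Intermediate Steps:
$d{\left(K,D \right)} = \frac{4}{3}$ ($d{\left(K,D \right)} = \frac{1}{3} \cdot 4 = \frac{4}{3}$)
$c = \frac{1}{16} \approx 0.0625$
$o{\left(z \right)} = - \frac{19}{9}$ ($o{\left(z \right)} = - \frac{\left(\frac{4}{3} + 5\right) 1}{3} = - \frac{\frac{19}{3} \cdot 1}{3} = \left(- \frac{1}{3}\right) \frac{19}{3} = - \frac{19}{9}$)
$\left(-138 - 150\right) o{\left(c \right)} = \left(-138 - 150\right) \left(- \frac{19}{9}\right) = \left(-288\right) \left(- \frac{19}{9}\right) = 608$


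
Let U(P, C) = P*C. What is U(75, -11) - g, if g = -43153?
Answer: 42328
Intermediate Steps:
U(P, C) = C*P
U(75, -11) - g = -11*75 - 1*(-43153) = -825 + 43153 = 42328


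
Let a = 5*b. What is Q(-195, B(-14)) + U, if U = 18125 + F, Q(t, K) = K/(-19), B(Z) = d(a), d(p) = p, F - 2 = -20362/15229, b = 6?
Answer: 5244221829/289351 ≈ 18124.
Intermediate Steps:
a = 30 (a = 5*6 = 30)
F = 10096/15229 (F = 2 - 20362/15229 = 10096/15229 ≈ 0.66295)
B(Z) = 30
Q(t, K) = -K/19 (Q(t, K) = K*(-1/19) = -K/19)
U = 276035721/15229 (U = 18125 + 10096/15229 = 276035721/15229 ≈ 18126.)
Q(-195, B(-14)) + U = -1/19*30 + 276035721/15229 = -30/19 + 276035721/15229 = 5244221829/289351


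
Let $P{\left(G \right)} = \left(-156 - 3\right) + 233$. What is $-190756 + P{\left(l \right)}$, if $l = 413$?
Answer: $-190682$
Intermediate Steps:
$P{\left(G \right)} = 74$ ($P{\left(G \right)} = -159 + 233 = 74$)
$-190756 + P{\left(l \right)} = -190756 + 74 = -190682$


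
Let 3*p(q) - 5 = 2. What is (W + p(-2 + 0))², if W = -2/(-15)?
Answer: 1369/225 ≈ 6.0844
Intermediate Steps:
p(q) = 7/3 (p(q) = 5/3 + (⅓)*2 = 5/3 + ⅔ = 7/3)
W = 2/15 (W = -2*(-1/15) = 2/15 ≈ 0.13333)
(W + p(-2 + 0))² = (2/15 + 7/3)² = (37/15)² = 1369/225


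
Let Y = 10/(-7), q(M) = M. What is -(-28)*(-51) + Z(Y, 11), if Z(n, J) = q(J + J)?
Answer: -1406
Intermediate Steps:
Y = -10/7 (Y = 10*(-⅐) = -10/7 ≈ -1.4286)
Z(n, J) = 2*J (Z(n, J) = J + J = 2*J)
-(-28)*(-51) + Z(Y, 11) = -(-28)*(-51) + 2*11 = -28*51 + 22 = -1428 + 22 = -1406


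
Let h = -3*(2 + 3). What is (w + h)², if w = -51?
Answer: 4356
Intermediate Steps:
h = -15 (h = -3*5 = -15)
(w + h)² = (-51 - 15)² = (-66)² = 4356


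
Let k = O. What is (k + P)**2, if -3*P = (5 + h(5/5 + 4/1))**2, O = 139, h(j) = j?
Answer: 100489/9 ≈ 11165.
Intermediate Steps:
k = 139
P = -100/3 (P = -(5 + (5/5 + 4/1))**2/3 = -(5 + (5*(1/5) + 4*1))**2/3 = -(5 + (1 + 4))**2/3 = -(5 + 5)**2/3 = -1/3*10**2 = -1/3*100 = -100/3 ≈ -33.333)
(k + P)**2 = (139 - 100/3)**2 = (317/3)**2 = 100489/9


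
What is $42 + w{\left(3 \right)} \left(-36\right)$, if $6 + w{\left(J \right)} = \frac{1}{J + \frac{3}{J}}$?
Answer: $249$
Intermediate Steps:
$w{\left(J \right)} = -6 + \frac{1}{J + \frac{3}{J}}$
$42 + w{\left(3 \right)} \left(-36\right) = 42 + \frac{-18 + 3 - 6 \cdot 3^{2}}{3 + 3^{2}} \left(-36\right) = 42 + \frac{-18 + 3 - 54}{3 + 9} \left(-36\right) = 42 + \frac{-18 + 3 - 54}{12} \left(-36\right) = 42 + \frac{1}{12} \left(-69\right) \left(-36\right) = 42 - -207 = 42 + 207 = 249$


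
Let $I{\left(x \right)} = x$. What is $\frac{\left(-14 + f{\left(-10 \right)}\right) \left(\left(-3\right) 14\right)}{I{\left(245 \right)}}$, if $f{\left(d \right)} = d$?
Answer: $\frac{144}{35} \approx 4.1143$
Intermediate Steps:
$\frac{\left(-14 + f{\left(-10 \right)}\right) \left(\left(-3\right) 14\right)}{I{\left(245 \right)}} = \frac{\left(-14 - 10\right) \left(\left(-3\right) 14\right)}{245} = \left(-24\right) \left(-42\right) \frac{1}{245} = 1008 \cdot \frac{1}{245} = \frac{144}{35}$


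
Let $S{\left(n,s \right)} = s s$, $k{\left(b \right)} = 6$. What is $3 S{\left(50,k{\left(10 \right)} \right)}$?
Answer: $108$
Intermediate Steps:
$S{\left(n,s \right)} = s^{2}$
$3 S{\left(50,k{\left(10 \right)} \right)} = 3 \cdot 6^{2} = 3 \cdot 36 = 108$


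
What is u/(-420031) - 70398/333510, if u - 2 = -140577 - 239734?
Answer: 16211252042/23347423135 ≈ 0.69435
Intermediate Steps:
u = -380309 (u = 2 + (-140577 - 239734) = 2 - 380311 = -380309)
u/(-420031) - 70398/333510 = -380309/(-420031) - 70398/333510 = -380309*(-1/420031) - 70398*1/333510 = 380309/420031 - 11733/55585 = 16211252042/23347423135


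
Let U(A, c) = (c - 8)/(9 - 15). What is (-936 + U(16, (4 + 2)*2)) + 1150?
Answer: 640/3 ≈ 213.33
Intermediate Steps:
U(A, c) = 4/3 - c/6 (U(A, c) = (-8 + c)/(-6) = (-8 + c)*(-⅙) = 4/3 - c/6)
(-936 + U(16, (4 + 2)*2)) + 1150 = (-936 + (4/3 - (4 + 2)*2/6)) + 1150 = (-936 + (4/3 - 2)) + 1150 = (-936 - ⅔) + 1150 = -2810/3 + 1150 = 640/3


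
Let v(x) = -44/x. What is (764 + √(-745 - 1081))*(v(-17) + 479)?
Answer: 6254868/17 + 8187*I*√1826/17 ≈ 3.6793e+5 + 20579.0*I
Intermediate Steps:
(764 + √(-745 - 1081))*(v(-17) + 479) = (764 + √(-745 - 1081))*(-44/(-17) + 479) = (764 + √(-1826))*(-44*(-1/17) + 479) = (764 + I*√1826)*(44/17 + 479) = (764 + I*√1826)*(8187/17) = 6254868/17 + 8187*I*√1826/17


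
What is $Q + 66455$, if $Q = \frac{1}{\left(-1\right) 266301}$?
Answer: $\frac{17697032954}{266301} \approx 66455.0$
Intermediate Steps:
$Q = - \frac{1}{266301}$ ($Q = \frac{1}{-266301} = - \frac{1}{266301} \approx -3.7552 \cdot 10^{-6}$)
$Q + 66455 = - \frac{1}{266301} + 66455 = \frac{17697032954}{266301}$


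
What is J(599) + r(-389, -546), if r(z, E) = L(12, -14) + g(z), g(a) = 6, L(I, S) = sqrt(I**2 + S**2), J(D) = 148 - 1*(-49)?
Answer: 203 + 2*sqrt(85) ≈ 221.44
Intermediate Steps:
J(D) = 197 (J(D) = 148 + 49 = 197)
r(z, E) = 6 + 2*sqrt(85) (r(z, E) = sqrt(12**2 + (-14)**2) + 6 = sqrt(144 + 196) + 6 = sqrt(340) + 6 = 2*sqrt(85) + 6 = 6 + 2*sqrt(85))
J(599) + r(-389, -546) = 197 + (6 + 2*sqrt(85)) = 203 + 2*sqrt(85)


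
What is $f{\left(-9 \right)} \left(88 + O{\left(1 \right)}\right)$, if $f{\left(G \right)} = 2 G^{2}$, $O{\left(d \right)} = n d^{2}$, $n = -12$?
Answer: $12312$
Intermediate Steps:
$O{\left(d \right)} = - 12 d^{2}$
$f{\left(-9 \right)} \left(88 + O{\left(1 \right)}\right) = 2 \left(-9\right)^{2} \left(88 - 12 \cdot 1^{2}\right) = 2 \cdot 81 \left(88 - 12\right) = 162 \left(88 - 12\right) = 162 \cdot 76 = 12312$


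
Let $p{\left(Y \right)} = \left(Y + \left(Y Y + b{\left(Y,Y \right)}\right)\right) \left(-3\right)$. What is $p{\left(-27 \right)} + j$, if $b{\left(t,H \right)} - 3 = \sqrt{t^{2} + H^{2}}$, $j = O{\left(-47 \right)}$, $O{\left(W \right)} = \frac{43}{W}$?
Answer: $- \frac{99448}{47} - 81 \sqrt{2} \approx -2230.5$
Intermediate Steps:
$j = - \frac{43}{47}$ ($j = \frac{43}{-47} = 43 \left(- \frac{1}{47}\right) = - \frac{43}{47} \approx -0.91489$)
$b{\left(t,H \right)} = 3 + \sqrt{H^{2} + t^{2}}$ ($b{\left(t,H \right)} = 3 + \sqrt{t^{2} + H^{2}} = 3 + \sqrt{H^{2} + t^{2}}$)
$p{\left(Y \right)} = -9 - 3 Y - 3 Y^{2} - 3 \sqrt{2} \sqrt{Y^{2}}$ ($p{\left(Y \right)} = \left(Y + \left(Y Y + \left(3 + \sqrt{Y^{2} + Y^{2}}\right)\right)\right) \left(-3\right) = \left(Y + \left(Y^{2} + \left(3 + \sqrt{2 Y^{2}}\right)\right)\right) \left(-3\right) = \left(Y + \left(Y^{2} + \left(3 + \sqrt{2} \sqrt{Y^{2}}\right)\right)\right) \left(-3\right) = \left(Y + \left(3 + Y^{2} + \sqrt{2} \sqrt{Y^{2}}\right)\right) \left(-3\right) = \left(3 + Y + Y^{2} + \sqrt{2} \sqrt{Y^{2}}\right) \left(-3\right) = -9 - 3 Y - 3 Y^{2} - 3 \sqrt{2} \sqrt{Y^{2}}$)
$p{\left(-27 \right)} + j = \left(-9 - -81 - 3 \left(-27\right)^{2} - 3 \sqrt{2} \sqrt{\left(-27\right)^{2}}\right) - \frac{43}{47} = \left(-9 + 81 - 2187 - 3 \sqrt{2} \sqrt{729}\right) - \frac{43}{47} = \left(-9 + 81 - 2187 - 3 \sqrt{2} \cdot 27\right) - \frac{43}{47} = \left(-9 + 81 - 2187 - 81 \sqrt{2}\right) - \frac{43}{47} = \left(-2115 - 81 \sqrt{2}\right) - \frac{43}{47} = - \frac{99448}{47} - 81 \sqrt{2}$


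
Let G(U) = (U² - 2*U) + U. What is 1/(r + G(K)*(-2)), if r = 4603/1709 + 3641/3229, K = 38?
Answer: -5518361/15496545576 ≈ -0.00035610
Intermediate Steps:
G(U) = U² - U
r = 21085556/5518361 (r = 4603*(1/1709) + 3641*(1/3229) = 4603/1709 + 3641/3229 = 21085556/5518361 ≈ 3.8210)
1/(r + G(K)*(-2)) = 1/(21085556/5518361 + (38*(-1 + 38))*(-2)) = 1/(21085556/5518361 + (38*37)*(-2)) = 1/(21085556/5518361 + 1406*(-2)) = 1/(21085556/5518361 - 2812) = 1/(-15496545576/5518361) = -5518361/15496545576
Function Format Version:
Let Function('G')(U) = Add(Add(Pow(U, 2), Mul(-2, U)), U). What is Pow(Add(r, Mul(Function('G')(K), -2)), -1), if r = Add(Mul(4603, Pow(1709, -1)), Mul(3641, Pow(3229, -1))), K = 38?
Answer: Rational(-5518361, 15496545576) ≈ -0.00035610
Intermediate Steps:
Function('G')(U) = Add(Pow(U, 2), Mul(-1, U))
r = Rational(21085556, 5518361) (r = Add(Mul(4603, Rational(1, 1709)), Mul(3641, Rational(1, 3229))) = Add(Rational(4603, 1709), Rational(3641, 3229)) = Rational(21085556, 5518361) ≈ 3.8210)
Pow(Add(r, Mul(Function('G')(K), -2)), -1) = Pow(Add(Rational(21085556, 5518361), Mul(Mul(38, Add(-1, 38)), -2)), -1) = Pow(Add(Rational(21085556, 5518361), Mul(Mul(38, 37), -2)), -1) = Pow(Add(Rational(21085556, 5518361), Mul(1406, -2)), -1) = Pow(Add(Rational(21085556, 5518361), -2812), -1) = Pow(Rational(-15496545576, 5518361), -1) = Rational(-5518361, 15496545576)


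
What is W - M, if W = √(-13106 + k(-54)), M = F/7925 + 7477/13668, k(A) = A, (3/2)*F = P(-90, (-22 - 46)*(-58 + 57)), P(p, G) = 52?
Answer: -19909683/36106300 + 2*I*√3290 ≈ -0.55142 + 114.72*I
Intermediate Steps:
F = 104/3 (F = (⅔)*52 = 104/3 ≈ 34.667)
M = 19909683/36106300 (M = (104/3)/7925 + 7477/13668 = (104/3)*(1/7925) + 7477*(1/13668) = 104/23775 + 7477/13668 = 19909683/36106300 ≈ 0.55142)
W = 2*I*√3290 (W = √(-13106 - 54) = √(-13160) = 2*I*√3290 ≈ 114.72*I)
W - M = 2*I*√3290 - 1*19909683/36106300 = 2*I*√3290 - 19909683/36106300 = -19909683/36106300 + 2*I*√3290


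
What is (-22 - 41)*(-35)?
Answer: 2205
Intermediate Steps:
(-22 - 41)*(-35) = -63*(-35) = 2205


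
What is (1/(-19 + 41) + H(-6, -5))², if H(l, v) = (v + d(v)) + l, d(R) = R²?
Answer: 95481/484 ≈ 197.27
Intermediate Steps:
H(l, v) = l + v + v² (H(l, v) = (v + v²) + l = l + v + v²)
(1/(-19 + 41) + H(-6, -5))² = (1/(-19 + 41) + (-6 - 5 + (-5)²))² = (1/22 + (-6 - 5 + 25))² = (1/22 + 14)² = (309/22)² = 95481/484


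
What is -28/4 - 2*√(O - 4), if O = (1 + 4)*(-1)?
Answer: -7 - 6*I ≈ -7.0 - 6.0*I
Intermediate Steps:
O = -5 (O = 5*(-1) = -5)
-28/4 - 2*√(O - 4) = -28/4 - 2*√(-5 - 4) = -28*¼ - 6*I = -7 - 6*I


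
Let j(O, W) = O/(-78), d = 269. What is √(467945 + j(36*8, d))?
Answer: √79082081/13 ≈ 684.06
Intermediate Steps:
j(O, W) = -O/78 (j(O, W) = O*(-1/78) = -O/78)
√(467945 + j(36*8, d)) = √(467945 - 6*8/13) = √(467945 - 1/78*288) = √(467945 - 48/13) = √(6083237/13) = √79082081/13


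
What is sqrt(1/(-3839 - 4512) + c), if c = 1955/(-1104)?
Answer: I*sqrt(17784698799)/100212 ≈ 1.3308*I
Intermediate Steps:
c = -85/48 (c = 1955*(-1/1104) = -85/48 ≈ -1.7708)
sqrt(1/(-3839 - 4512) + c) = sqrt(1/(-3839 - 4512) - 85/48) = sqrt(1/(-8351) - 85/48) = sqrt(-1/8351 - 85/48) = sqrt(-709883/400848) = I*sqrt(17784698799)/100212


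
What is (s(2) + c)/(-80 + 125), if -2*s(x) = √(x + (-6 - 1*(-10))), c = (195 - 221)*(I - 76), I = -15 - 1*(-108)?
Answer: -442/45 - √6/90 ≈ -9.8494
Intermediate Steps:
I = 93 (I = -15 + 108 = 93)
c = -442 (c = (195 - 221)*(93 - 76) = -26*17 = -442)
s(x) = -√(4 + x)/2 (s(x) = -√(x + (-6 - 1*(-10)))/2 = -√(x + (-6 + 10))/2 = -√(x + 4)/2 = -√(4 + x)/2)
(s(2) + c)/(-80 + 125) = (-√(4 + 2)/2 - 442)/(-80 + 125) = (-√6/2 - 442)/45 = (-442 - √6/2)*(1/45) = -442/45 - √6/90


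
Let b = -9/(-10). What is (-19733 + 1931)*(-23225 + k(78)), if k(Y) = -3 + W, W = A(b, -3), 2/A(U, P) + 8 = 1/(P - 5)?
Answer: 26878100472/65 ≈ 4.1351e+8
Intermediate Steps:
b = 9/10 (b = -9*(-1/10) = 9/10 ≈ 0.90000)
A(U, P) = 2/(-8 + 1/(-5 + P)) (A(U, P) = 2/(-8 + 1/(P - 5)) = 2/(-8 + 1/(-5 + P)))
W = -16/65 (W = 2*(5 - 1*(-3))/(-41 + 8*(-3)) = 2*(5 + 3)/(-41 - 24) = 2*8/(-65) = 2*(-1/65)*8 = -16/65 ≈ -0.24615)
k(Y) = -211/65 (k(Y) = -3 - 16/65 = -211/65)
(-19733 + 1931)*(-23225 + k(78)) = (-19733 + 1931)*(-23225 - 211/65) = -17802*(-1509836/65) = 26878100472/65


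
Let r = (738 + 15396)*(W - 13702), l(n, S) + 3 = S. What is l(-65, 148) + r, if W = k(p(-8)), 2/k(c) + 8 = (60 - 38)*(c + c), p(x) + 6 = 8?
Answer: -4421350393/20 ≈ -2.2107e+8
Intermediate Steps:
p(x) = 2 (p(x) = -6 + 8 = 2)
k(c) = 2/(-8 + 44*c) (k(c) = 2/(-8 + (60 - 38)*(c + c)) = 2/(-8 + 22*(2*c)) = 2/(-8 + 44*c))
W = 1/40 (W = 1/(2*(-2 + 11*2)) = 1/(2*(-2 + 22)) = (½)/20 = (½)*(1/20) = 1/40 ≈ 0.025000)
l(n, S) = -3 + S
r = -4421353293/20 (r = (738 + 15396)*(1/40 - 13702) = 16134*(-548079/40) = -4421353293/20 ≈ -2.2107e+8)
l(-65, 148) + r = (-3 + 148) - 4421353293/20 = 145 - 4421353293/20 = -4421350393/20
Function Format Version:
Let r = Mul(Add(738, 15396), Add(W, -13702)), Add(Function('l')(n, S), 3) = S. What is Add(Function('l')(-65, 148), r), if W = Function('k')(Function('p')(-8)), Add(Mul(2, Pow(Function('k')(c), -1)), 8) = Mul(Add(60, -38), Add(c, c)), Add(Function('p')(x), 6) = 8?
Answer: Rational(-4421350393, 20) ≈ -2.2107e+8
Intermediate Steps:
Function('p')(x) = 2 (Function('p')(x) = Add(-6, 8) = 2)
Function('k')(c) = Mul(2, Pow(Add(-8, Mul(44, c)), -1)) (Function('k')(c) = Mul(2, Pow(Add(-8, Mul(Add(60, -38), Add(c, c))), -1)) = Mul(2, Pow(Add(-8, Mul(22, Mul(2, c))), -1)) = Mul(2, Pow(Add(-8, Mul(44, c)), -1)))
W = Rational(1, 40) (W = Mul(Rational(1, 2), Pow(Add(-2, Mul(11, 2)), -1)) = Mul(Rational(1, 2), Pow(Add(-2, 22), -1)) = Mul(Rational(1, 2), Pow(20, -1)) = Mul(Rational(1, 2), Rational(1, 20)) = Rational(1, 40) ≈ 0.025000)
Function('l')(n, S) = Add(-3, S)
r = Rational(-4421353293, 20) (r = Mul(Add(738, 15396), Add(Rational(1, 40), -13702)) = Mul(16134, Rational(-548079, 40)) = Rational(-4421353293, 20) ≈ -2.2107e+8)
Add(Function('l')(-65, 148), r) = Add(Add(-3, 148), Rational(-4421353293, 20)) = Add(145, Rational(-4421353293, 20)) = Rational(-4421350393, 20)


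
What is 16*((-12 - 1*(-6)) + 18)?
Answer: 192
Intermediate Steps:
16*((-12 - 1*(-6)) + 18) = 16*((-12 + 6) + 18) = 16*(-6 + 18) = 16*12 = 192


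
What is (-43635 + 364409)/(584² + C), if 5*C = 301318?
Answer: 801935/1003299 ≈ 0.79930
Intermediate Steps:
C = 301318/5 (C = (⅕)*301318 = 301318/5 ≈ 60264.)
(-43635 + 364409)/(584² + C) = (-43635 + 364409)/(584² + 301318/5) = 320774/(341056 + 301318/5) = 320774/(2006598/5) = 320774*(5/2006598) = 801935/1003299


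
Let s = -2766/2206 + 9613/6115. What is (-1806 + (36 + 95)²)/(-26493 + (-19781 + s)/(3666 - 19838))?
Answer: -1674887059935700/2889660322443769 ≈ -0.57961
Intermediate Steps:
s = 2146094/6744845 (s = -2766*1/2206 + 9613*(1/6115) = -1383/1103 + 9613/6115 = 2146094/6744845 ≈ 0.31818)
(-1806 + (36 + 95)²)/(-26493 + (-19781 + s)/(3666 - 19838)) = (-1806 + (36 + 95)²)/(-26493 + (-19781 + 2146094/6744845)/(3666 - 19838)) = (-1806 + 131²)/(-26493 - 133417632851/6744845/(-16172)) = (-1806 + 17161)/(-26493 - 133417632851/6744845*(-1/16172)) = 15355/(-26493 + 133417632851/109077633340) = 15355/(-2889660322443769/109077633340) = 15355*(-109077633340/2889660322443769) = -1674887059935700/2889660322443769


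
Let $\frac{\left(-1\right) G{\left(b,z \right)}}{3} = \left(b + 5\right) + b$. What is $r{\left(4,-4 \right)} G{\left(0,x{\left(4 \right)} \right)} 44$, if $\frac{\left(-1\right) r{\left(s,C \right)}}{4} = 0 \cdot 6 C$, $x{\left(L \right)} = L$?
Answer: $0$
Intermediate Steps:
$r{\left(s,C \right)} = 0$ ($r{\left(s,C \right)} = - 4 \cdot 0 \cdot 6 C = - 4 \cdot 0 C = \left(-4\right) 0 = 0$)
$G{\left(b,z \right)} = -15 - 6 b$ ($G{\left(b,z \right)} = - 3 \left(\left(b + 5\right) + b\right) = - 3 \left(\left(5 + b\right) + b\right) = - 3 \left(5 + 2 b\right) = -15 - 6 b$)
$r{\left(4,-4 \right)} G{\left(0,x{\left(4 \right)} \right)} 44 = 0 \left(-15 - 0\right) 44 = 0 \left(-15 + 0\right) 44 = 0 \left(-15\right) 44 = 0 \cdot 44 = 0$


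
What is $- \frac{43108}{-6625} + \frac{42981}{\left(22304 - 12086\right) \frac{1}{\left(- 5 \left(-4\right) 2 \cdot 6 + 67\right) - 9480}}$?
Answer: $- \frac{870521082027}{22564750} \approx -38579.0$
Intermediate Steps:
$- \frac{43108}{-6625} + \frac{42981}{\left(22304 - 12086\right) \frac{1}{\left(- 5 \left(-4\right) 2 \cdot 6 + 67\right) - 9480}} = \left(-43108\right) \left(- \frac{1}{6625}\right) + \frac{42981}{10218 \frac{1}{\left(- 5 \left(\left(-8\right) 6\right) + 67\right) - 9480}} = \frac{43108}{6625} + \frac{42981}{10218 \frac{1}{\left(\left(-5\right) \left(-48\right) + 67\right) - 9480}} = \frac{43108}{6625} + \frac{42981}{10218 \frac{1}{\left(240 + 67\right) - 9480}} = \frac{43108}{6625} + \frac{42981}{10218 \frac{1}{307 - 9480}} = \frac{43108}{6625} + \frac{42981}{10218 \frac{1}{-9173}} = \frac{43108}{6625} + \frac{42981}{10218 \left(- \frac{1}{9173}\right)} = \frac{43108}{6625} + \frac{42981}{- \frac{10218}{9173}} = \frac{43108}{6625} + 42981 \left(- \frac{9173}{10218}\right) = \frac{43108}{6625} - \frac{131421571}{3406} = - \frac{870521082027}{22564750}$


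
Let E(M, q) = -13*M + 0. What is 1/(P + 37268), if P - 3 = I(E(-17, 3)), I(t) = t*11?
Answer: 1/39702 ≈ 2.5188e-5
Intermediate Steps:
E(M, q) = -13*M
I(t) = 11*t
P = 2434 (P = 3 + 11*(-13*(-17)) = 3 + 11*221 = 3 + 2431 = 2434)
1/(P + 37268) = 1/(2434 + 37268) = 1/39702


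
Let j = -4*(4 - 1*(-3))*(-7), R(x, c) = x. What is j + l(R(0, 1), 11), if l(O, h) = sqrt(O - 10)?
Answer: 196 + I*sqrt(10) ≈ 196.0 + 3.1623*I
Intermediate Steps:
l(O, h) = sqrt(-10 + O)
j = 196 (j = -4*(4 + 3)*(-7) = -4*7*(-7) = -28*(-7) = 196)
j + l(R(0, 1), 11) = 196 + sqrt(-10 + 0) = 196 + sqrt(-10) = 196 + I*sqrt(10)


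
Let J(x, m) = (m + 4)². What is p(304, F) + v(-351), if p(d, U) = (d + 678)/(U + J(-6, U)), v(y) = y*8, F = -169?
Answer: -37986133/13528 ≈ -2808.0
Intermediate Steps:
J(x, m) = (4 + m)²
v(y) = 8*y
p(d, U) = (678 + d)/(U + (4 + U)²) (p(d, U) = (d + 678)/(U + (4 + U)²) = (678 + d)/(U + (4 + U)²))
p(304, F) + v(-351) = (678 + 304)/(-169 + (4 - 169)²) + 8*(-351) = 982/(-169 + (-165)²) - 2808 = 982/(-169 + 27225) - 2808 = 982/27056 - 2808 = (1/27056)*982 - 2808 = 491/13528 - 2808 = -37986133/13528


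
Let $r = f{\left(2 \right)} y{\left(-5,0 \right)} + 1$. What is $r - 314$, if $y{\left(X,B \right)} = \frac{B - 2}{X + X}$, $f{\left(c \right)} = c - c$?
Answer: $-313$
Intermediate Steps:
$f{\left(c \right)} = 0$
$y{\left(X,B \right)} = \frac{-2 + B}{2 X}$
$r = 1$ ($r = 0 \frac{-2 + 0}{2 \left(-5\right)} + 1 = 0 \cdot \frac{1}{2} \left(- \frac{1}{5}\right) \left(-2\right) + 1 = 0 \cdot \frac{1}{5} + 1 = 0 + 1 = 1$)
$r - 314 = 1 - 314 = -313$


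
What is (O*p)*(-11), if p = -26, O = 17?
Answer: 4862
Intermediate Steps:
(O*p)*(-11) = (17*(-26))*(-11) = -442*(-11) = 4862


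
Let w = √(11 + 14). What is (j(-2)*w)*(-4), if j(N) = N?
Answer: 40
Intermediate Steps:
w = 5 (w = √25 = 5)
(j(-2)*w)*(-4) = -2*5*(-4) = -10*(-4) = 40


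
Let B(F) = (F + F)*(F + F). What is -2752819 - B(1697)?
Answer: -14272055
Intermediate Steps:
B(F) = 4*F² (B(F) = (2*F)*(2*F) = 4*F²)
-2752819 - B(1697) = -2752819 - 4*1697² = -2752819 - 4*2879809 = -2752819 - 1*11519236 = -2752819 - 11519236 = -14272055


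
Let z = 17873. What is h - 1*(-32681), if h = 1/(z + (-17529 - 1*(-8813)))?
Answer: 299259918/9157 ≈ 32681.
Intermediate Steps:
h = 1/9157 (h = 1/(17873 + (-17529 - 1*(-8813))) = 1/(17873 + (-17529 + 8813)) = 1/(17873 - 8716) = 1/9157 ≈ 0.00010921)
h - 1*(-32681) = 1/9157 - 1*(-32681) = 1/9157 + 32681 = 299259918/9157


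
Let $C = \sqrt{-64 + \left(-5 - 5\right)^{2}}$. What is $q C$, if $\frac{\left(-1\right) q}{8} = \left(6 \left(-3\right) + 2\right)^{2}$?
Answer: $-12288$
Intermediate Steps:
$q = -2048$ ($q = - 8 \left(6 \left(-3\right) + 2\right)^{2} = - 8 \left(-18 + 2\right)^{2} = - 8 \left(-16\right)^{2} = \left(-8\right) 256 = -2048$)
$C = 6$ ($C = \sqrt{-64 + \left(-10\right)^{2}} = \sqrt{-64 + 100} = \sqrt{36} = 6$)
$q C = \left(-2048\right) 6 = -12288$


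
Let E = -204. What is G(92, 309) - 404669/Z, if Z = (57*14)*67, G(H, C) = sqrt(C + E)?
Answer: -404669/53466 + sqrt(105) ≈ 2.6782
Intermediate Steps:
G(H, C) = sqrt(-204 + C) (G(H, C) = sqrt(C - 204) = sqrt(-204 + C))
Z = 53466 (Z = 798*67 = 53466)
G(92, 309) - 404669/Z = sqrt(-204 + 309) - 404669/53466 = sqrt(105) - 404669*1/53466 = sqrt(105) - 404669/53466 = -404669/53466 + sqrt(105)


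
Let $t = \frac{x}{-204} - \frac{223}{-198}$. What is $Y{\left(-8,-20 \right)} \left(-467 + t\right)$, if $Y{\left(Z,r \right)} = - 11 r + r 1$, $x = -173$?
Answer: $- \frac{156527650}{1683} \approx -93005.0$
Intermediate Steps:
$Y{\left(Z,r \right)} = - 10 r$ ($Y{\left(Z,r \right)} = - 11 r + r = - 10 r$)
$t = \frac{13291}{6732}$ ($t = - \frac{173}{-204} - \frac{223}{-198} = \left(-173\right) \left(- \frac{1}{204}\right) - - \frac{223}{198} = \frac{173}{204} + \frac{223}{198} = \frac{13291}{6732} \approx 1.9743$)
$Y{\left(-8,-20 \right)} \left(-467 + t\right) = \left(-10\right) \left(-20\right) \left(-467 + \frac{13291}{6732}\right) = 200 \left(- \frac{3130553}{6732}\right) = - \frac{156527650}{1683}$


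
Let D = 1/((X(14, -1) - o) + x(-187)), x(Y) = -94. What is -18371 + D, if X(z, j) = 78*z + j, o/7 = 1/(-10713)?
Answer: -196218215315/10680868 ≈ -18371.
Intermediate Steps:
o = -7/10713 (o = 7/(-10713) = 7*(-1/10713) = -7/10713 ≈ -0.00065341)
X(z, j) = j + 78*z
D = 10713/10680868 (D = 1/(((-1 + 78*14) - 1*(-7/10713)) - 94) = 1/(((-1 + 1092) + 7/10713) - 94) = 1/((1091 + 7/10713) - 94) = 1/(11687890/10713 - 94) = 1/(10680868/10713) = 10713/10680868 ≈ 0.0010030)
-18371 + D = -18371 + 10713/10680868 = -196218215315/10680868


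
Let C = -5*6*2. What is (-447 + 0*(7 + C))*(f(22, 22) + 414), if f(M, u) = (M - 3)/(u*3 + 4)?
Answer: -12962553/70 ≈ -1.8518e+5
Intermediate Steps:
f(M, u) = (-3 + M)/(4 + 3*u) (f(M, u) = (-3 + M)/(3*u + 4) = (-3 + M)/(4 + 3*u))
C = -60 (C = -30*2 = -60)
(-447 + 0*(7 + C))*(f(22, 22) + 414) = (-447 + 0*(7 - 60))*((-3 + 22)/(4 + 3*22) + 414) = (-447 + 0*(-53))*(19/(4 + 66) + 414) = (-447 + 0)*(19/70 + 414) = -447*((1/70)*19 + 414) = -447*(19/70 + 414) = -447*28999/70 = -12962553/70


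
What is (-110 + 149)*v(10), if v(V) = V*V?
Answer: 3900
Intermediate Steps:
v(V) = V²
(-110 + 149)*v(10) = (-110 + 149)*10² = 39*100 = 3900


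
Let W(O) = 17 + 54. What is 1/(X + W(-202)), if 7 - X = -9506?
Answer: 1/9584 ≈ 0.00010434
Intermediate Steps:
W(O) = 71
X = 9513 (X = 7 - 1*(-9506) = 7 + 9506 = 9513)
1/(X + W(-202)) = 1/(9513 + 71) = 1/9584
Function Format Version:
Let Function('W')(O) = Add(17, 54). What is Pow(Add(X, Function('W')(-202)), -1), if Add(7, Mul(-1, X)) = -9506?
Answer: Rational(1, 9584) ≈ 0.00010434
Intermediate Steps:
Function('W')(O) = 71
X = 9513 (X = Add(7, Mul(-1, -9506)) = Add(7, 9506) = 9513)
Pow(Add(X, Function('W')(-202)), -1) = Pow(Add(9513, 71), -1) = Pow(9584, -1) = Rational(1, 9584)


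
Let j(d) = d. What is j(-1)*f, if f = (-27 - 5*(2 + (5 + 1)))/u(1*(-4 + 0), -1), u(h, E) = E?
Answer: -67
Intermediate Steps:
f = 67 (f = (-27 - 5*(2 + (5 + 1)))/(-1) = (-27 - 5*(2 + 6))*(-1) = (-27 - 5*8)*(-1) = (-27 - 40)*(-1) = -67*(-1) = 67)
j(-1)*f = -1*67 = -67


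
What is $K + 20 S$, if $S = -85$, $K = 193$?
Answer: $-1507$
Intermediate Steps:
$K + 20 S = 193 + 20 \left(-85\right) = 193 - 1700 = -1507$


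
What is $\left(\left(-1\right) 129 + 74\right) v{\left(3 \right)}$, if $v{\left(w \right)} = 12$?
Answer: $-660$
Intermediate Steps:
$\left(\left(-1\right) 129 + 74\right) v{\left(3 \right)} = \left(\left(-1\right) 129 + 74\right) 12 = \left(-129 + 74\right) 12 = \left(-55\right) 12 = -660$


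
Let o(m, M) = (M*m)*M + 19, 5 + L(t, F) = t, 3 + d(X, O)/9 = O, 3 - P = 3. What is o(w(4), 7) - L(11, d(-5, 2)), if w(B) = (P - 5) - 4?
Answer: -428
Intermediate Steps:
P = 0 (P = 3 - 1*3 = 3 - 3 = 0)
d(X, O) = -27 + 9*O
L(t, F) = -5 + t
w(B) = -9 (w(B) = (0 - 5) - 4 = -5 - 4 = -9)
o(m, M) = 19 + m*M**2 (o(m, M) = m*M**2 + 19 = 19 + m*M**2)
o(w(4), 7) - L(11, d(-5, 2)) = (19 - 9*7**2) - (-5 + 11) = (19 - 9*49) - 1*6 = (19 - 441) - 6 = -422 - 6 = -428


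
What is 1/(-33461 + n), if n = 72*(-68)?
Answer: -1/38357 ≈ -2.6071e-5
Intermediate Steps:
n = -4896
1/(-33461 + n) = 1/(-33461 - 4896) = 1/(-38357) = -1/38357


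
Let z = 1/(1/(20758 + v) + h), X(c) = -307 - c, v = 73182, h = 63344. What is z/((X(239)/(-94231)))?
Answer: 632290010/232070879079 ≈ 0.0027246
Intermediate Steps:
z = 93940/5950535361 (z = 1/(1/(20758 + 73182) + 63344) = 1/(1/93940 + 63344) = 1/(5950535361/93940) = 93940/5950535361 ≈ 1.5787e-5)
z/((X(239)/(-94231))) = 93940/(5950535361*(((-307 - 1*239)/(-94231)))) = 93940/(5950535361*(((-307 - 239)*(-1/94231)))) = 93940/(5950535361*((-546*(-1/94231)))) = 93940/(5950535361*(546/94231)) = (93940/5950535361)*(94231/546) = 632290010/232070879079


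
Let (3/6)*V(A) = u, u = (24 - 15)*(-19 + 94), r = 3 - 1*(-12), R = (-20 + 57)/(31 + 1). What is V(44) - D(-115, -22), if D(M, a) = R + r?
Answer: 42683/32 ≈ 1333.8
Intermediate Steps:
R = 37/32 ≈ 1.1563
r = 15 (r = 3 + 12 = 15)
u = 675 (u = 9*75 = 675)
D(M, a) = 517/32 (D(M, a) = 37/32 + 15 = 517/32)
V(A) = 1350 (V(A) = 2*675 = 1350)
V(44) - D(-115, -22) = 1350 - 1*517/32 = 1350 - 517/32 = 42683/32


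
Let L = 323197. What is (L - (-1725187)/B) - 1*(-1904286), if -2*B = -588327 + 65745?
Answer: 582022985740/261291 ≈ 2.2275e+6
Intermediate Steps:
B = 261291 (B = -(-588327 + 65745)/2 = -1/2*(-522582) = 261291)
(L - (-1725187)/B) - 1*(-1904286) = (323197 - (-1725187)/261291) - 1*(-1904286) = (323197 - (-1725187)/261291) + 1904286 = (323197 - 1*(-1725187/261291)) + 1904286 = (323197 + 1725187/261291) + 1904286 = 84450192514/261291 + 1904286 = 582022985740/261291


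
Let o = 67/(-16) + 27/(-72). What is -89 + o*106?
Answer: -4581/8 ≈ -572.63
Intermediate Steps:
o = -73/16 (o = 67*(-1/16) + 27*(-1/72) = -67/16 - 3/8 = -73/16 ≈ -4.5625)
-89 + o*106 = -89 - 73/16*106 = -89 - 3869/8 = -4581/8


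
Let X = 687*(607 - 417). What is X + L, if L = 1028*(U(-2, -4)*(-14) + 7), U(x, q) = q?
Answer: 195294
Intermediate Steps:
X = 130530 (X = 687*190 = 130530)
L = 64764 (L = 1028*(-4*(-14) + 7) = 1028*(56 + 7) = 1028*63 = 64764)
X + L = 130530 + 64764 = 195294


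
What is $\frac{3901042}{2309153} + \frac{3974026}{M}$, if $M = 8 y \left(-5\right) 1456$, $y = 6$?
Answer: $- \frac{558103853107}{57636458880} \approx -9.6832$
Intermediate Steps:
$M = -349440$ ($M = 8 \cdot 6 \left(-5\right) 1456 = 48 \left(-5\right) 1456 = \left(-240\right) 1456 = -349440$)
$\frac{3901042}{2309153} + \frac{3974026}{M} = \frac{3901042}{2309153} + \frac{3974026}{-349440} = 3901042 \cdot \frac{1}{2309153} + 3974026 \left(- \frac{1}{349440}\right) = \frac{3901042}{2309153} - \frac{283859}{24960} = - \frac{558103853107}{57636458880}$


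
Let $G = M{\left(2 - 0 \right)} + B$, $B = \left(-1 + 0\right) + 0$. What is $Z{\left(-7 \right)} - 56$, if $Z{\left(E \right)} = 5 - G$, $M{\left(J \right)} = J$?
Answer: $-52$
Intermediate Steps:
$B = -1$ ($B = -1 + 0 = -1$)
$G = 1$ ($G = \left(2 - 0\right) - 1 = \left(2 + 0\right) - 1 = 2 - 1 = 1$)
$Z{\left(E \right)} = 4$ ($Z{\left(E \right)} = 5 - 1 = 4$)
$Z{\left(-7 \right)} - 56 = 4 - 56 = -52$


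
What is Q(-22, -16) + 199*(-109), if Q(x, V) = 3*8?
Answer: -21667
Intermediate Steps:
Q(x, V) = 24
Q(-22, -16) + 199*(-109) = 24 + 199*(-109) = 24 - 21691 = -21667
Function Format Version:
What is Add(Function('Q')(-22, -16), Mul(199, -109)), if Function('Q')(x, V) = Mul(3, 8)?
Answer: -21667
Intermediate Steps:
Function('Q')(x, V) = 24
Add(Function('Q')(-22, -16), Mul(199, -109)) = Add(24, Mul(199, -109)) = Add(24, -21691) = -21667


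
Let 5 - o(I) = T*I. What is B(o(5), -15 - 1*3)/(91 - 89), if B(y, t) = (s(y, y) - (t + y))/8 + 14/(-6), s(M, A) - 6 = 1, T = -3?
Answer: -41/48 ≈ -0.85417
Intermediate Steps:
o(I) = 5 + 3*I (o(I) = 5 - (-3)*I = 5 + 3*I)
s(M, A) = 7 (s(M, A) = 6 + 1 = 7)
B(y, t) = -35/24 - t/8 - y/8 (B(y, t) = (7 - (t + y))/8 + 14/(-6) = (7 + (-t - y))*(⅛) + 14*(-⅙) = (7 - t - y)*(⅛) - 7/3 = (7/8 - t/8 - y/8) - 7/3 = -35/24 - t/8 - y/8)
B(o(5), -15 - 1*3)/(91 - 89) = (-35/24 - (-15 - 1*3)/8 - (5 + 3*5)/8)/(91 - 89) = (-35/24 - (-15 - 3)/8 - (5 + 15)/8)/2 = (-35/24 - ⅛*(-18) - ⅛*20)*(½) = (-35/24 + 9/4 - 5/2)*(½) = -41/24*½ = -41/48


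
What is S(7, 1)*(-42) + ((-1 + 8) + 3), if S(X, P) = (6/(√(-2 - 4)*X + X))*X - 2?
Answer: 58 + 36*I*√6 ≈ 58.0 + 88.182*I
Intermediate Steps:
S(X, P) = -2 + 6*X/(X + I*X*√6) (S(X, P) = (6/(√(-6)*X + X))*X - 2 = (6/((I*√6)*X + X))*X - 2 = (6/(I*X*√6 + X))*X - 2 = (6/(X + I*X*√6))*X - 2 = 6*X/(X + I*X*√6) - 2 = -2 + 6*X/(X + I*X*√6))
S(7, 1)*(-42) + ((-1 + 8) + 3) = (-8/7 - 6*I*√6/7)*(-42) + ((-1 + 8) + 3) = (48 + 36*I*√6) + (7 + 3) = (48 + 36*I*√6) + 10 = 58 + 36*I*√6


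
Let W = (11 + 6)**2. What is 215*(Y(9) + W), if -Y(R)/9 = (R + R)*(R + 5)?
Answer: -425485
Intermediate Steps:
W = 289 (W = 17**2 = 289)
Y(R) = -18*R*(5 + R) (Y(R) = -9*(R + R)*(R + 5) = -9*2*R*(5 + R) = -18*R*(5 + R))
215*(Y(9) + W) = 215*(-18*9*(5 + 9) + 289) = 215*(-18*9*14 + 289) = 215*(-2268 + 289) = 215*(-1979) = -425485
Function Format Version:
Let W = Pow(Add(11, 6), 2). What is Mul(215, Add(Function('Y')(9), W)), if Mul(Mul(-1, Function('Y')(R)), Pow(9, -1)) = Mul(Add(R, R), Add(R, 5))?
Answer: -425485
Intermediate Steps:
W = 289 (W = Pow(17, 2) = 289)
Function('Y')(R) = Mul(-18, R, Add(5, R)) (Function('Y')(R) = Mul(-9, Mul(Add(R, R), Add(R, 5))) = Mul(-9, Mul(Mul(2, R), Add(5, R))) = Mul(-9, Mul(2, R, Add(5, R))) = Mul(-18, R, Add(5, R)))
Mul(215, Add(Function('Y')(9), W)) = Mul(215, Add(Mul(-18, 9, Add(5, 9)), 289)) = Mul(215, Add(Mul(-18, 9, 14), 289)) = Mul(215, Add(-2268, 289)) = Mul(215, -1979) = -425485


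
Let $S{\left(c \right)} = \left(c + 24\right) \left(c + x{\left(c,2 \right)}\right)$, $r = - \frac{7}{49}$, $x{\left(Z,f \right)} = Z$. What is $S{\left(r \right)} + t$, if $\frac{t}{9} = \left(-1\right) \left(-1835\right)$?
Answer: $\frac{808901}{49} \approx 16508.0$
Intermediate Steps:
$t = 16515$ ($t = 9 \left(\left(-1\right) \left(-1835\right)\right) = 9 \cdot 1835 = 16515$)
$r = - \frac{1}{7}$ ($r = \left(-7\right) \frac{1}{49} = - \frac{1}{7} \approx -0.14286$)
$S{\left(c \right)} = 2 c \left(24 + c\right)$ ($S{\left(c \right)} = \left(c + 24\right) \left(c + c\right) = \left(24 + c\right) 2 c = 2 c \left(24 + c\right)$)
$S{\left(r \right)} + t = 2 \left(- \frac{1}{7}\right) \left(24 - \frac{1}{7}\right) + 16515 = 2 \left(- \frac{1}{7}\right) \frac{167}{7} + 16515 = - \frac{334}{49} + 16515 = \frac{808901}{49}$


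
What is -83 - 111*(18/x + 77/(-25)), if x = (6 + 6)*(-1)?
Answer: 21269/50 ≈ 425.38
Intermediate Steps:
x = -12 (x = 12*(-1) = -12)
-83 - 111*(18/x + 77/(-25)) = -83 - 111*(18/(-12) + 77/(-25)) = -83 - 111*(18*(-1/12) + 77*(-1/25)) = -83 - 111*(-3/2 - 77/25) = -83 - 111*(-229/50) = -83 + 25419/50 = 21269/50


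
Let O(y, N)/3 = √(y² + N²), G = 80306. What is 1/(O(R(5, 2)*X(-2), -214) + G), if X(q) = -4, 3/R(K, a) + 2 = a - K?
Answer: 1003825/80608017752 - 15*√286261/80608017752 ≈ 1.2354e-5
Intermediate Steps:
R(K, a) = 3/(-2 + a - K) (R(K, a) = 3/(-2 + (a - K)) = 3/(-2 + a - K))
O(y, N) = 3*√(N² + y²) (O(y, N) = 3*√(y² + N²) = 3*√(N² + y²))
1/(O(R(5, 2)*X(-2), -214) + G) = 1/(3*√((-214)² + ((3/(-2 + 2 - 1*5))*(-4))²) + 80306) = 1/(3*√(45796 + ((3/(-2 + 2 - 5))*(-4))²) + 80306) = 1/(3*√(45796 + ((3/(-5))*(-4))²) + 80306) = 1/(3*√(45796 + ((3*(-⅕))*(-4))²) + 80306) = 1/(3*√(45796 + (-⅗*(-4))²) + 80306) = 1/(3*√(45796 + (12/5)²) + 80306) = 1/(3*√(45796 + 144/25) + 80306) = 1/(3*√(1145044/25) + 80306) = 1/(3*(2*√286261/5) + 80306) = 1/(6*√286261/5 + 80306) = 1/(80306 + 6*√286261/5)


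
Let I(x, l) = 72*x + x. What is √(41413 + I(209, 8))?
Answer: √56670 ≈ 238.05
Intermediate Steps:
I(x, l) = 73*x
√(41413 + I(209, 8)) = √(41413 + 73*209) = √(41413 + 15257) = √56670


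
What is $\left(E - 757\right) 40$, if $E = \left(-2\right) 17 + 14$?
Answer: $-31080$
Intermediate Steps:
$E = -20$ ($E = -34 + 14 = -20$)
$\left(E - 757\right) 40 = \left(-20 - 757\right) 40 = \left(-777\right) 40 = -31080$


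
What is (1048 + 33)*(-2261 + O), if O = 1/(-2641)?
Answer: -6454977462/2641 ≈ -2.4441e+6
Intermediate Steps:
O = -1/2641 ≈ -0.00037864
(1048 + 33)*(-2261 + O) = (1048 + 33)*(-2261 - 1/2641) = 1081*(-5971302/2641) = -6454977462/2641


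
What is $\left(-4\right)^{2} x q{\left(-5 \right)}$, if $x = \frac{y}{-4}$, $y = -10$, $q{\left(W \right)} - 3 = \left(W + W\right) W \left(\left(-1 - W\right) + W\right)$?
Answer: $-1880$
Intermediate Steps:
$q{\left(W \right)} = 3 - 2 W^{2}$ ($q{\left(W \right)} = 3 + \left(W + W\right) W \left(\left(-1 - W\right) + W\right) = 3 + 2 W W \left(-1\right) = 3 + 2 W \left(- W\right) = 3 - 2 W^{2}$)
$x = \frac{5}{2}$ ($x = \frac{1}{-4} \left(-10\right) = \left(- \frac{1}{4}\right) \left(-10\right) = \frac{5}{2} \approx 2.5$)
$\left(-4\right)^{2} x q{\left(-5 \right)} = \left(-4\right)^{2} \cdot \frac{5}{2} \left(3 - 2 \left(-5\right)^{2}\right) = 16 \cdot \frac{5}{2} \left(3 - 50\right) = 40 \left(3 - 50\right) = 40 \left(-47\right) = -1880$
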